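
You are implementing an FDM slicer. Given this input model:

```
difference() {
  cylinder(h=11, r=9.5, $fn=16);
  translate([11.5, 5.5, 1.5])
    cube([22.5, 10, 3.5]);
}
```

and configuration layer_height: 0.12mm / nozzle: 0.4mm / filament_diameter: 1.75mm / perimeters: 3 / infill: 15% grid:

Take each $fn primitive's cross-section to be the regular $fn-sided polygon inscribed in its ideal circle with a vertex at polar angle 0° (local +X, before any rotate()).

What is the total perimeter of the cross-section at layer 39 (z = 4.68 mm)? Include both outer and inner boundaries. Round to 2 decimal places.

59.31 mm

At z = 4.68 mm: the r=9.5 cylinder gives a regular 16-gon of circumradius 9.5 (constant along its height) (perimeter = 2·16·9.500·sin(180°/16) = 59.31 mm); the 22.5×10 cube at (11.5, 5.5) contributes its full rectangle (perimeter 65.00 mm); Subtracting the remaining from the first: starting from the r=9.5 cylinder, the 22.5×10 cube at (11.5, 5.5) misses the remaining region (no effect) — boundary = 59.31 mm. Overall, the cross-section is a single solid region. Total boundary length (outer) = 59.31 mm.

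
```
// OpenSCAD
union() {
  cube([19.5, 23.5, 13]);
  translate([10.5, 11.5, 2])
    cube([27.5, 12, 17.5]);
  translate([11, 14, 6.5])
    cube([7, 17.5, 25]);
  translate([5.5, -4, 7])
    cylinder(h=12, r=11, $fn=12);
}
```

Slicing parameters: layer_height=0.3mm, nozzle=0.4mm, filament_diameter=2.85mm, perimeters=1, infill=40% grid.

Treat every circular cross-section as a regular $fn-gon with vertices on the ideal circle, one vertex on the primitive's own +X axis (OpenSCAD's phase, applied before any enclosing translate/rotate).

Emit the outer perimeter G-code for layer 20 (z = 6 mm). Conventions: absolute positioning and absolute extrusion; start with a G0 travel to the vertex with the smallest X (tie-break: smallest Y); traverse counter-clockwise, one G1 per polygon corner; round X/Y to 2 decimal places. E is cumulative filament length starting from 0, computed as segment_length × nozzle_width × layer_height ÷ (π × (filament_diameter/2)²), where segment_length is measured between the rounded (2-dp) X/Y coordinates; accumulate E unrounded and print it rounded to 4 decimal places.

G0 X0.00 Y0.00 Z6.00
G1 X19.50 Y0.00 E0.3668
G1 X19.50 Y11.50 E0.5831
G1 X38.00 Y11.50 E0.9311
G1 X38.00 Y23.50 E1.1568
G1 X0.00 Y23.50 E1.8717
G1 X0.00 Y0.00 E2.3137

At z = 6 mm: the cube is present — its section is the full 19.5×23.5 rectangle; the cube at (10.5, 11.5) (footprint 27.5×12) is included at this height; the cube at (11, 14) is not intersected at this z (z outside [6.5, 31.5]); the cylinder at (5.5, -4) does not reach this height (z outside [7, 19]); Taking the union: the regions partially overlap (shared area 108.00 mm²), so overlapping operands fuse into one piece — 1 connected region. The outline is a single polygon with 6 vertices. Extrusion per mm of travel: 0.4 × 0.3 / (π × 1.425²) = 0.018811. Accumulating E over each segment gives final E = 2.3137.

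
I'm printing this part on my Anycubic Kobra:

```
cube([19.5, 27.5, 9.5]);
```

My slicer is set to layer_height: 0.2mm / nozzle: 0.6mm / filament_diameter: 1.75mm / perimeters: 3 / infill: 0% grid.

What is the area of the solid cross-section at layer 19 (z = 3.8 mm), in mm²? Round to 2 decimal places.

At z = 3.8 mm: the cube (footprint 19.5×27.5) is included at this height (area 536.25 mm²). Overall, the cross-section is a single solid region. Net area = 536.25 mm².

536.25 mm²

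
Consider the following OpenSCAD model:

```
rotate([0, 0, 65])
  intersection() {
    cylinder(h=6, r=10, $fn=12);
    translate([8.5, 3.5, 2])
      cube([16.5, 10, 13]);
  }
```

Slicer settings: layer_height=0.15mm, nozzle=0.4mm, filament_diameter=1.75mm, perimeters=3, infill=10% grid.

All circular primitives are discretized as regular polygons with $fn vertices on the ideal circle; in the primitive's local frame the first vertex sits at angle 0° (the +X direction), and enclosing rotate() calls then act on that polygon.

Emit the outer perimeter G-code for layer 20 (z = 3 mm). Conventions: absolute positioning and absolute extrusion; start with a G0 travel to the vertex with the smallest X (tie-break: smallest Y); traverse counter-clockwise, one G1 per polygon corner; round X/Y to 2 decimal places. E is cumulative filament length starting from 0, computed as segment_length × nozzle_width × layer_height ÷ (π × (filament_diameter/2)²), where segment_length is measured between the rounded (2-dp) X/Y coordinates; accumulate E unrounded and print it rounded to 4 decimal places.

At z = 3 mm: the r=10 cylinder contributes a regular 12-gon of circumradius 10; the cube at (8.5, 3.5) (footprint 16.5×10) is included at this height; Taking the intersection: the 16.5×10 cube at (8.5, 3.5) partially overlaps the r=10 cylinder; clipping to the common part keeps 0.55 mm² — 1 connected region; (whole slice rotated 65° about Z — lengths, areas and connectivity unchanged). The outline is a single polygon with 4 vertices. Extrusion per mm of travel: 0.4 × 0.15 / (π × 0.875²) = 0.024945. Accumulating E over each segment gives final E = 0.0997.

G0 X-1.08 Y9.88 Z3.00
G1 X0.42 Y9.18 E0.0413
G1 X0.66 Y9.69 E0.0554
G1 X-0.87 Y9.96 E0.0941
G1 X-1.08 Y9.88 E0.0997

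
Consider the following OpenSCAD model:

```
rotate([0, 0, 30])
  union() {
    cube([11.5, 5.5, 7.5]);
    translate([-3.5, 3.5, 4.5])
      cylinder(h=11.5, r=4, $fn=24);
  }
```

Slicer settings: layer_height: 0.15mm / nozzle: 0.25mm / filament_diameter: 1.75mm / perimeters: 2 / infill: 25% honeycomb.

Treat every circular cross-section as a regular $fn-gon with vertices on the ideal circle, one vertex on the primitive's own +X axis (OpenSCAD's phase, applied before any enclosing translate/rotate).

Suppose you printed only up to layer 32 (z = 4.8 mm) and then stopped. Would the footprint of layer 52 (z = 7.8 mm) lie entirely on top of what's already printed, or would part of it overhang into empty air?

Compare the two slices. At z = 4.8: the cube (footprint 11.5×5.5) is included at this height (area 63.25 mm²); the cylinder at (-3.5, 3.5): section is a regular 24-gon, circumradius r=4 (area = (24/2)·4.000²·sin(360°/24) = 49.69 mm²); Merging all regions: the regions partially overlap — summed areas 112.94 mm² minus the doubly-counted overlap 1.21 mm² gives 111.73 mm² — area = 111.73 mm²; (rotated 30° about Z; rotation is an isometry so areas/perimeters/island counts are preserved). At z = 7.8: the cube does not reach this height (z outside [0, 7.5]); the cylinder at (-3.5, 3.5): section is a regular 24-gon, circumradius r=4 (area = (24/2)·4.000²·sin(360°/24) = 49.69 mm²); Combining (union): only the r=4 cylinder at (-3.5, 3.5) is present, so the union is just that shape — area = 49.69 mm²; (whole slice rotated 30° about Z — lengths, areas and connectivity unchanged). Checking containment: the cross-section at z = 7.8 is a subset of the cross-section at z = 4.8.

entirely on top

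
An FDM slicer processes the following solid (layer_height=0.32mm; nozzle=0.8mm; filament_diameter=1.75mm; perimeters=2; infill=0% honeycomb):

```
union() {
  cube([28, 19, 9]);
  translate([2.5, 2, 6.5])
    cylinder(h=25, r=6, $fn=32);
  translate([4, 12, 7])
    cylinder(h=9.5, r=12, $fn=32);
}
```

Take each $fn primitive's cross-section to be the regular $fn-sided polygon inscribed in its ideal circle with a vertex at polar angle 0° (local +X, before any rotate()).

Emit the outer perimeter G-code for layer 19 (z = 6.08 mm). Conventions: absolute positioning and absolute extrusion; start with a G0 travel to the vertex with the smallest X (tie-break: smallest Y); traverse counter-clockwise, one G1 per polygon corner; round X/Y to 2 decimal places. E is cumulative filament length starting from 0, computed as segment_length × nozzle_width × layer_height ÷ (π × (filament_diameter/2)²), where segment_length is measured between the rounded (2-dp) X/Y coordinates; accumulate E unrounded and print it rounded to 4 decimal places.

At z = 6.08 mm: the cube (footprint 28×19) is included at this height; the cylinder at (2.5, 2) does not reach this height (z outside [6.5, 31.5]); the cylinder at (4, 12) does not reach this height (z outside [7, 16.5]); Taking the union: only the 28×19 cube is present, so the union is just that shape — 1 connected region. The outline is a single polygon with 4 vertices. Extrusion per mm of travel: 0.8 × 0.32 / (π × 0.875²) = 0.106432. Accumulating E over each segment gives final E = 10.0046.

G0 X0.00 Y0.00 Z6.08
G1 X28.00 Y0.00 E2.9801
G1 X28.00 Y19.00 E5.0023
G1 X0.00 Y19.00 E7.9824
G1 X0.00 Y0.00 E10.0046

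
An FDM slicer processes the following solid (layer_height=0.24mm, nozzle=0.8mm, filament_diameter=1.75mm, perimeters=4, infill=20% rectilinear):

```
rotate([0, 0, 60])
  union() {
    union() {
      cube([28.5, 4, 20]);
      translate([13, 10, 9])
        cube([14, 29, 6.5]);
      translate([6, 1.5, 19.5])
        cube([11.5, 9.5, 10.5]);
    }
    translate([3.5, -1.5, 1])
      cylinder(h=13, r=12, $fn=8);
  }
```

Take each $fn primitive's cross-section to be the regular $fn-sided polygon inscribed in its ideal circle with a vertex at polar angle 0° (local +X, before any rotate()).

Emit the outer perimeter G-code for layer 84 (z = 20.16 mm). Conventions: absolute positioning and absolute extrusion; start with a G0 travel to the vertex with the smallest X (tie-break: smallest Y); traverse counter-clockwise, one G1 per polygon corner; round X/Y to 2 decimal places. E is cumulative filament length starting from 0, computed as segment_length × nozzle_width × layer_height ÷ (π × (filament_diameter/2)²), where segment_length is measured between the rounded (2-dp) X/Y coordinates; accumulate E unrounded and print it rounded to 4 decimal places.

At z = 20.16 mm: the cube does not reach this height (z outside [0, 20]); the cube at (13, 10) is not intersected at this z (z outside [9, 15.5]); the 11.5×9.5 cube at (6, 1.5) contributes its full rectangle; Taking the union: only the 11.5×9.5 cube at (6, 1.5) is present, so the union is just that shape — 1 connected region; the cylinder at (3.5, -1.5) is not intersected at this z (z outside [1, 14]); Combining (union): only that combined region is present, so the union is just that shape — 1 connected region; (whole slice rotated 60° about Z — lengths, areas and connectivity unchanged). The outline is a single polygon with 4 vertices. Extrusion per mm of travel: 0.8 × 0.24 / (π × 0.875²) = 0.079824. Accumulating E over each segment gives final E = 3.3531.

G0 X-6.53 Y10.70 Z20.16
G1 X1.70 Y5.95 E0.7585
G1 X7.45 Y15.91 E1.6766
G1 X-0.78 Y20.66 E2.4351
G1 X-6.53 Y10.70 E3.3531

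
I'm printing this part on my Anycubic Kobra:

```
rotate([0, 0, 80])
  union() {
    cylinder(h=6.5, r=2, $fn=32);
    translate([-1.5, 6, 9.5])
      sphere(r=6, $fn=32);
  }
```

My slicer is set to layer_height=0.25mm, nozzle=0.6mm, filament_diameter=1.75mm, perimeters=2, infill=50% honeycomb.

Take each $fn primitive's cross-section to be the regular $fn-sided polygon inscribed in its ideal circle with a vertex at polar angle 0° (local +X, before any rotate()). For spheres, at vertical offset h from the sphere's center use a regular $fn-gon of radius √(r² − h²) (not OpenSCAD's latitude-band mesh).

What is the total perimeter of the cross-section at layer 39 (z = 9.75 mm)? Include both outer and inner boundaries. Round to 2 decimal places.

At z = 9.75 mm: the cylinder is absent (z outside [0, 6.5]); the r=6 sphere at (-1.5, 6) slices to a regular 32-gon of circumradius 5.995 (√(r²−h²) with h=0.25 from center) (perimeter = 2·32·5.995·sin(180°/32) = 37.61 mm); Merging all regions: only the r=6 sphere at (-1.5, 6) is present, so the union is just that shape — boundary = 37.61 mm; (rotated 80° about Z; rotation is an isometry so areas/perimeters/island counts are preserved). Overall, the cross-section is a single solid region. Total boundary length (outer) = 37.61 mm.

37.61 mm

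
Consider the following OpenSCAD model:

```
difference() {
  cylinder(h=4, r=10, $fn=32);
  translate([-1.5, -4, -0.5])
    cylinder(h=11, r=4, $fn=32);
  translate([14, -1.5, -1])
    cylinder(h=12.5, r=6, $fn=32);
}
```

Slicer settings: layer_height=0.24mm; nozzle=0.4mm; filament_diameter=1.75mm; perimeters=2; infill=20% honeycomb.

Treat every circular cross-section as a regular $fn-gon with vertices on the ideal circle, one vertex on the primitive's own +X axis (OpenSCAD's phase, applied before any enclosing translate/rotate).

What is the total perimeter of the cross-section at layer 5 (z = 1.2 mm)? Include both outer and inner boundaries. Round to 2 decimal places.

88.17 mm

At z = 1.2 mm: the r=10 cylinder contributes a regular 32-gon of circumradius 10 (perimeter = 2·32·10.000·sin(180°/32) = 62.73 mm); the r=4 cylinder at (-1.5, -4) gives a regular 32-gon of circumradius 4 (constant along its height) (perimeter = 2·32·4.000·sin(180°/32) = 25.09 mm); the cylinder at (14, -1.5): section is a regular 32-gon, circumradius r=6 (perimeter = 2·32·6.000·sin(180°/32) = 37.64 mm); Subtracting the remaining from the first: starting from the r=10 cylinder, the r=4 cylinder at (-1.5, -4) lies wholly inside it (removes its full 49.94 mm² and its 25.09 mm outline becomes a hole wall); the r=6 cylinder at (14, -1.5) partially overlaps it — only the 9.10 mm² overlap (of its 112.37 mm²) is removed, clipping the outline — boundary (outer + 1 inner loop) = 88.17 mm. Overall, the cross-section is one region with 1 hole. Total boundary length (outer + inner) = 88.17 mm.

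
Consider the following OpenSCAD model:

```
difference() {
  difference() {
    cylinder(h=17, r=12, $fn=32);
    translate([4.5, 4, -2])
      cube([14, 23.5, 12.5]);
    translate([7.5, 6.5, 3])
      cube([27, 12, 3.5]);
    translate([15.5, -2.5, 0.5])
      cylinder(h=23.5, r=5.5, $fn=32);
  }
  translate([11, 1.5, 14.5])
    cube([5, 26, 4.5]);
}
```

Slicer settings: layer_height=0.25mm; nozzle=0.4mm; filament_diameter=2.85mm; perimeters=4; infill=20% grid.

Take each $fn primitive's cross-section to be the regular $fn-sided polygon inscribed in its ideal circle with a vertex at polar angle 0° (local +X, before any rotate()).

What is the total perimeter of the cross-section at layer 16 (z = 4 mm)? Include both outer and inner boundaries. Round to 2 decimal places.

79.50 mm

At z = 4 mm: the cylinder: section is a regular 32-gon, circumradius r=12 (perimeter = 2·32·12.000·sin(180°/32) = 75.28 mm); the cube at (4.5, 4) is present — its section is the full 14×23.5 rectangle (perimeter 75.00 mm); the cube at (7.5, 6.5) is present — its section is the full 27×12 rectangle (perimeter 78.00 mm); the r=5.5 cylinder at (15.5, -2.5) contributes a regular 32-gon of circumradius 5.5 (perimeter = 2·32·5.500·sin(180°/32) = 34.50 mm); Subtracting the remaining from the first: starting from the r=12 cylinder, the 14×23.5 cube at (4.5, 4) partially overlaps it — only the 30.92 mm² overlap (of its 329.00 mm²) is removed, clipping the outline; the 27×12 cube at (7.5, 6.5) misses the remaining region (no effect); the r=5.5 cylinder at (15.5, -2.5) partially overlaps it — only the 8.20 mm² overlap (of its 94.42 mm²) is removed, clipping the outline — boundary = 79.50 mm; the cube at (11, 1.5) is not intersected at this z (z outside [14.5, 19]); Subtracting the remaining from the first: none of the subtracted shapes is present at this height, so that combined region is unchanged — boundary = 79.50 mm. Overall, the cross-section is a single solid region. Total boundary length (outer) = 79.50 mm.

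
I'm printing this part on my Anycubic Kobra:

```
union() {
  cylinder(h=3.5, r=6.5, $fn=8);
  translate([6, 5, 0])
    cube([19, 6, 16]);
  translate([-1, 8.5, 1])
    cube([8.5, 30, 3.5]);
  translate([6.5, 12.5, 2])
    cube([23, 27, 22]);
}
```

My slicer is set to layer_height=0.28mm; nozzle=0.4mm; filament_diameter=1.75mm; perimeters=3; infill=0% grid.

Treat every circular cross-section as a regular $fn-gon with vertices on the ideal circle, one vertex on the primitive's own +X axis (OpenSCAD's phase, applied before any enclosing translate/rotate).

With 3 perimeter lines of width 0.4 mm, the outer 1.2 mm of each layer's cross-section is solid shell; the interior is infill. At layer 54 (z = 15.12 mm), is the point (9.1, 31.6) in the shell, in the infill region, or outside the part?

infill

At z = 15.12 mm: the cylinder is absent (z outside [0, 3.5]); the cube at (6, 5) (footprint 19×6) is included at this height; the cube at (-1, 8.5) does not reach this height (z outside [1, 4.5]); the cube at (6.5, 12.5) is present — its section is the full 23×27 rectangle; Merging all regions: the 2 present regions are separate (no shared area or edge), so areas and boundary lengths simply add and each stays a separate island — 2 connected regions. Overall, the cross-section has 2 separate islands. The nearest boundary edge runs (6.50, 12.50)→(6.50, 39.50); distance from the point to it = 2.60 mm. (Shell/infill is judged within the island containing the point — the largest one.) The point is inside the cross-section and 2.60 mm from the nearest boundary — more than the 1.2 mm shell width (3 × 0.4), so it's in the infill interior.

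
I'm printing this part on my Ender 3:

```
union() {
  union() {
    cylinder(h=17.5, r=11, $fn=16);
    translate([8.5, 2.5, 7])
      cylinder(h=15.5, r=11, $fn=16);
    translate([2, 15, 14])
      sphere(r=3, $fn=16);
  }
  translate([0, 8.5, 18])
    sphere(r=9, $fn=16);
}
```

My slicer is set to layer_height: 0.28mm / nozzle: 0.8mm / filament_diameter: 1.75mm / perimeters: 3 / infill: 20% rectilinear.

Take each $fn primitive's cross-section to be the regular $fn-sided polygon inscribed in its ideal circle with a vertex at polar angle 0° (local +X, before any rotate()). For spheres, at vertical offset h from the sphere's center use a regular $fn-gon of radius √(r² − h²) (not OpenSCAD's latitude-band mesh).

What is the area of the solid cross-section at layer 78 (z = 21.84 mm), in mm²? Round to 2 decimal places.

At z = 21.84 mm: the cylinder does not reach this height (z outside [0, 17.5]); the r=11 cylinder at (8.5, 2.5) gives a regular 16-gon of circumradius 11 (constant along its height) (area = (16/2)·11.000²·sin(360°/16) = 370.44 mm²); the sphere at (2, 15) does not reach this height (|z−center|=7.840 > r=3); Merging all regions: only the r=11 cylinder at (8.5, 2.5) is present, so the union is just that shape — area = 370.44 mm²; the sphere at (0, 8.5): section is a regular 16-gon, circumradius = √(r²−h²) = √(9²−3.84²) = 8.140 (area = (16/2)·8.140²·sin(360°/16) = 202.84 mm²); Merging all regions: the regions partially overlap — summed areas 573.27 mm² minus the doubly-counted overlap 92.09 mm² gives 481.19 mm² — area = 481.19 mm². Overall, the cross-section is a single solid region. Net area = 481.19 mm².

481.19 mm²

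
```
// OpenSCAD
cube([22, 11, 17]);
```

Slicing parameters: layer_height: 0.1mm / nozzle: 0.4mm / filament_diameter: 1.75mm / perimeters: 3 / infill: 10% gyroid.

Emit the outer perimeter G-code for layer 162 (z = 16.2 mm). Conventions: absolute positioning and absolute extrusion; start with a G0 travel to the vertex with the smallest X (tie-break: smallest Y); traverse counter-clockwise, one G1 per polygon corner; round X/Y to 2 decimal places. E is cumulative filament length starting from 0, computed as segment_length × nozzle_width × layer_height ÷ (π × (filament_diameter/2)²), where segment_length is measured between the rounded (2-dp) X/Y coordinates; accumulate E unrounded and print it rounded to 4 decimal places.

At z = 16.2 mm: the 22×11 cube contributes its full rectangle. The outline is a single polygon with 4 vertices. Extrusion per mm of travel: 0.4 × 0.1 / (π × 0.875²) = 0.016630. Accumulating E over each segment gives final E = 1.0976.

G0 X0.00 Y0.00 Z16.20
G1 X22.00 Y0.00 E0.3659
G1 X22.00 Y11.00 E0.5488
G1 X0.00 Y11.00 E0.9147
G1 X0.00 Y0.00 E1.0976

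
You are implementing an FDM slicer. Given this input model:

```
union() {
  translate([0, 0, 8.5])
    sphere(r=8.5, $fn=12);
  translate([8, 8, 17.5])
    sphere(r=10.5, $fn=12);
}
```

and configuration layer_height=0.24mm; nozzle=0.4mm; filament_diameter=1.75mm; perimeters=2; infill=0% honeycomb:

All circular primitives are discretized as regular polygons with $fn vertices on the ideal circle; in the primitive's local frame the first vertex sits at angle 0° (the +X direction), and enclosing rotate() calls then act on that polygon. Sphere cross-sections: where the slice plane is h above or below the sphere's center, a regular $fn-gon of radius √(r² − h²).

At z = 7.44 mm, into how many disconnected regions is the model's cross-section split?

2

At z = 7.44 mm: the r=8.5 sphere contributes a regular 12-gon of circumradius √(8.5²−1.06²) = 8.434; the sphere at (8, 8): section is a regular 12-gon, circumradius = √(r²−h²) = √(10.5²−10.06²) = 3.008; Combining (union): the 2 present regions are separate (no shared area or edge), so areas and boundary lengths simply add and each stays a separate island — 2 connected regions. The result has 2 disconnected regions.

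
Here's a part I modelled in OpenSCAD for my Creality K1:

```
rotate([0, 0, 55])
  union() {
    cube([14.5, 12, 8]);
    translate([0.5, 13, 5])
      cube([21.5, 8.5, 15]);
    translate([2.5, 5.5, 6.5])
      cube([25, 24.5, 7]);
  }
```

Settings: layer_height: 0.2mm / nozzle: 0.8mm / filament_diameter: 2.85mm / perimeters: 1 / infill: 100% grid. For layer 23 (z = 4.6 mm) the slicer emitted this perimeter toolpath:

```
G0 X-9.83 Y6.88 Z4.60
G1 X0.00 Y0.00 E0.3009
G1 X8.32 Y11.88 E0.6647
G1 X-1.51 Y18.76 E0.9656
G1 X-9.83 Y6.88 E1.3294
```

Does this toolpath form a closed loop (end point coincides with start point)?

yes

Start point (G0): (-9.83, 6.88). End point (last G1): the path returns to the start — closed.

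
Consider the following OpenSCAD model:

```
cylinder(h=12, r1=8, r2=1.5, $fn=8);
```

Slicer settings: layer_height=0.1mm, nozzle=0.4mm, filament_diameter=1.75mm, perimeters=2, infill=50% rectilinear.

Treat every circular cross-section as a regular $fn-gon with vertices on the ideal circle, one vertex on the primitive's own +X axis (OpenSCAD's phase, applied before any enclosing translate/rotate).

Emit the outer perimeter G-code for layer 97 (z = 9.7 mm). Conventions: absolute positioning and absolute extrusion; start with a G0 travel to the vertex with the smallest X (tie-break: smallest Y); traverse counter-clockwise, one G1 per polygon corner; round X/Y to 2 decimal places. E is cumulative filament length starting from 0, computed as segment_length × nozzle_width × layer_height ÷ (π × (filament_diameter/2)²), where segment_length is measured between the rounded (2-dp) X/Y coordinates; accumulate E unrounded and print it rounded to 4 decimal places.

At z = 9.7 mm: the cone contributes a regular 8-gon of circumradius 2.746 (interpolated between r1=8 and r2=1.5 at t=0.808). The outline is a single polygon with 8 vertices. Extrusion per mm of travel: 0.4 × 0.1 / (π × 0.875²) = 0.016630. Accumulating E over each segment gives final E = 0.2797.

G0 X-2.75 Y0.00 Z9.70
G1 X-1.94 Y-1.94 E0.0350
G1 X0.00 Y-2.75 E0.0699
G1 X1.94 Y-1.94 E0.1049
G1 X2.75 Y0.00 E0.1398
G1 X1.94 Y1.94 E0.1748
G1 X0.00 Y2.75 E0.2098
G1 X-1.94 Y1.94 E0.2447
G1 X-2.75 Y0.00 E0.2797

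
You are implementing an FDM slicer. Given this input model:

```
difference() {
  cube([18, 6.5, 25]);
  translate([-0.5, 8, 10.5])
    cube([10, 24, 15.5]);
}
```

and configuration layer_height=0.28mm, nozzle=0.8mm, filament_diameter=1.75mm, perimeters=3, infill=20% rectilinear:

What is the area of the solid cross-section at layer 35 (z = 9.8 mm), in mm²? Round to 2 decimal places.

At z = 9.8 mm: the 18×6.5 cube contributes its full rectangle (area 117.00 mm²); the cube at (-0.5, 8) is absent (z outside [10.5, 26]); After the difference (first − rest): none of the subtracted shapes is present at this height, so the 18×6.5 cube is unchanged — area = 117.00 mm². Overall, the cross-section is a single solid region. Net area = 117.00 mm².

117.00 mm²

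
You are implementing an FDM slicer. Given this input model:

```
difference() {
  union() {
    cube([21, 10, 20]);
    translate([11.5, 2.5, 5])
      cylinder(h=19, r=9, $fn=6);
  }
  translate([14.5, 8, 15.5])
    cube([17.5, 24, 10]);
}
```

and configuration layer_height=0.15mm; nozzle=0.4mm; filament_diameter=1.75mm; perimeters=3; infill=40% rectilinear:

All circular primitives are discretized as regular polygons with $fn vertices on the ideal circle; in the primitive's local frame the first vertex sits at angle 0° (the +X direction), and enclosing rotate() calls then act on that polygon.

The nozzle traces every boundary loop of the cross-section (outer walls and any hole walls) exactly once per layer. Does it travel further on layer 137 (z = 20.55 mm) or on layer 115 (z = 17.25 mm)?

Layer 137 (z = 20.55): the cube does not reach this height (z outside [0, 20]); the cylinder at (11.5, 2.5): section is a regular 6-gon, circumradius r=9 (perimeter = 2·6·9.000·sin(180°/6) = 54.00 mm); Combining (union): only the r=9 cylinder at (11.5, 2.5) is present, so the union is just that shape — boundary = 54.00 mm; the cube at (14.5, 8) (footprint 17.5×24) is included at this height (perimeter 83.00 mm); Subtracting the remaining from the first: starting from the result so far, the 17.5×24 cube at (14.5, 8) partially overlaps it — only the 4.96 mm² overlap (of its 420.00 mm²) is removed, clipping the outline — boundary = 54.97 mm. So its perimeter = 54.97 mm. Layer 115 (z = 17.25): the 21×10 cube contributes its full rectangle (perimeter 62.00 mm); the cylinder at (11.5, 2.5): section is a regular 6-gon, circumradius r=9 (perimeter = 2·6·9.000·sin(180°/6) = 54.00 mm); Merging all regions: the regions partially overlap (shared area 143.92 mm²), so the edge portions inside another operand are dropped and the merged outline is re-measured after clipping — boundary = 68.45 mm; the cube at (14.5, 8) is present — its section is the full 17.5×24 rectangle (perimeter 83.00 mm); Subtracting the remaining from the first: starting from the result so far, the 17.5×24 cube at (14.5, 8) partially overlaps it — only the 13.47 mm² overlap (of its 420.00 mm²) is removed, clipping the outline — boundary = 68.58 mm. So its perimeter = 68.58 mm. Layer 115 is larger (68.58 vs 54.97 mm).

layer 115 (z = 17.25 mm)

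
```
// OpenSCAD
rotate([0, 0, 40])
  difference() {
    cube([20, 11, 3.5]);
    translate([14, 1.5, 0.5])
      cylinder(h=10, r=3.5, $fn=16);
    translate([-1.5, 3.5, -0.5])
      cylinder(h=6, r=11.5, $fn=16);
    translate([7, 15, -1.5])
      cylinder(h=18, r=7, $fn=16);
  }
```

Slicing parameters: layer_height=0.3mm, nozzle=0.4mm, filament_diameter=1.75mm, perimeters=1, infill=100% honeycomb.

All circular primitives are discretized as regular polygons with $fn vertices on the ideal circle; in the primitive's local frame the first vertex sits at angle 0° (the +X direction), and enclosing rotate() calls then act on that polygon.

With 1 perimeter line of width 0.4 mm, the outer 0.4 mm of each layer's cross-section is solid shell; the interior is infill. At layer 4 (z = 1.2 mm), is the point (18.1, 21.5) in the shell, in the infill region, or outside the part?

outside

At z = 1.2 mm: the cube (footprint 20×11) is included at this height; the r=3.5 cylinder at (14, 1.5) contributes a regular 16-gon of circumradius 3.5; the cylinder at (-1.5, 3.5): section is a regular 16-gon, circumradius r=11.5; the r=7 cylinder at (7, 15) contributes a regular 16-gon of circumradius 7; Subtracting the remaining from the first: starting from the 20×11 cube, the r=3.5 cylinder at (14, 1.5) partially overlaps it — only the 28.79 mm² overlap (of its 37.50 mm²) is removed, clipping the outline; the r=11.5 cylinder at (-1.5, 3.5) partially overlaps it — only the 100.93 mm² overlap (of its 404.88 mm²) is removed, clipping the outline; the r=7 cylinder at (7, 15) partially overlaps it — only the 8.71 mm² overlap (of its 150.01 mm²) is removed, clipping the outline — 1 connected region; (rotated 40° about Z; rotation is an isometry so areas/perimeters/island counts are preserved). Overall, the cross-section is a single solid region. Undo the 40° rotation: the query point maps to (27.685, 4.835) in the un-rotated model frame. The nearest boundary edge runs (20.00, 11.00)→(20.00, 0.00); distance from the point to it = 7.69 mm. The point is not inside any of the regions above, so it lies outside the cross-section (7.69 mm from the nearest boundary).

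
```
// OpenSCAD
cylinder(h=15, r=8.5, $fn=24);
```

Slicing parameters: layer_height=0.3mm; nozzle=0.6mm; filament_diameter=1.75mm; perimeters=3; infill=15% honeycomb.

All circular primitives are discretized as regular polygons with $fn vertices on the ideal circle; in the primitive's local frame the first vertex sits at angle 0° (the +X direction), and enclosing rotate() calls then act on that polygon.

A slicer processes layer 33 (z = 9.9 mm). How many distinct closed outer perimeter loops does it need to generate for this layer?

1

At z = 9.9 mm: the r=8.5 cylinder gives a regular 24-gon of circumradius 8.5 (constant along its height). The result has 1 disconnected region.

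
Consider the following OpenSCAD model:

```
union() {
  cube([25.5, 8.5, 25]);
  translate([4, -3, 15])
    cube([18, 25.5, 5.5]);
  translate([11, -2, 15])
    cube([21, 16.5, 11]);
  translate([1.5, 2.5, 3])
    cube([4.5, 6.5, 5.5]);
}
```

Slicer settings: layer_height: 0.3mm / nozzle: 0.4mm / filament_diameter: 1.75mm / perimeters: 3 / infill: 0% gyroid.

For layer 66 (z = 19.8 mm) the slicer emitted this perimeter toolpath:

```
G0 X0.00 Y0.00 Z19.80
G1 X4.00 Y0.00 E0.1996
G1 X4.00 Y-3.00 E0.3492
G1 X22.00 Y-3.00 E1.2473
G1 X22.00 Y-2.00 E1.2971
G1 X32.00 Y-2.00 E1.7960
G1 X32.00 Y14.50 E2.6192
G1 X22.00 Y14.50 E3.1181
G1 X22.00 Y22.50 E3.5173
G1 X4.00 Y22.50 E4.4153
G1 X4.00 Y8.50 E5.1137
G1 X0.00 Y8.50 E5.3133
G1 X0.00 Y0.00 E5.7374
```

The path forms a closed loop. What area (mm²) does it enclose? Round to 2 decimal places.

658.00 mm²

Apply the shoelace formula to the sequence of (X, Y) vertices; enclosed area = 658.00 mm².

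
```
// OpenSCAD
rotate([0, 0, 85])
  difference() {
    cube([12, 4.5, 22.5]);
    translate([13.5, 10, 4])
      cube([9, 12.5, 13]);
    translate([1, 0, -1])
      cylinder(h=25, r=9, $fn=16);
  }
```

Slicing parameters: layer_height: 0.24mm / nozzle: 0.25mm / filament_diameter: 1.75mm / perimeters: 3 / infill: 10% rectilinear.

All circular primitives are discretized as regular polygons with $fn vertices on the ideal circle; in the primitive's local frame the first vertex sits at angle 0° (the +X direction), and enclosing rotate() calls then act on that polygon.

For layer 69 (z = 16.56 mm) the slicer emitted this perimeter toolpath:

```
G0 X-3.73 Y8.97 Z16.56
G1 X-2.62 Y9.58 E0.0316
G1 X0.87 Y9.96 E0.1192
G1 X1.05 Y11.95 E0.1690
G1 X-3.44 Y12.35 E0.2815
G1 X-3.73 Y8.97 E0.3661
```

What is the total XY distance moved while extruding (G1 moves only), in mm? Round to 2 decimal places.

Sum the Euclidean lengths of each G1 segment: total = 14.68 mm.

14.68 mm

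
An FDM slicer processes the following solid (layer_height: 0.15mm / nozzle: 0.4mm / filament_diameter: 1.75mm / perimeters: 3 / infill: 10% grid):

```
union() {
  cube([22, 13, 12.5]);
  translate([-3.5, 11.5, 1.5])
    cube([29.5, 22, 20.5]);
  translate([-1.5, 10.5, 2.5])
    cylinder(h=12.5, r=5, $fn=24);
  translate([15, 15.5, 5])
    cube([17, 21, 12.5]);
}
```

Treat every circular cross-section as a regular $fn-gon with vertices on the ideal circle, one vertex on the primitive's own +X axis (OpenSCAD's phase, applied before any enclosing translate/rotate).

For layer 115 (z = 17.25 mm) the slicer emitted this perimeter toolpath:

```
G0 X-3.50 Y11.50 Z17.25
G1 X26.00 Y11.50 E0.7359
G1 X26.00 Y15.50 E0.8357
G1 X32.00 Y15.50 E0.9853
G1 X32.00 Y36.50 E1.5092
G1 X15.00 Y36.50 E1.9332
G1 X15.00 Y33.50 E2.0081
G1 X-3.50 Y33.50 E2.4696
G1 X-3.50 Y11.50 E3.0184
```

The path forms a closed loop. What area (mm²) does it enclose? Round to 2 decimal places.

808.00 mm²

Apply the shoelace formula to the sequence of (X, Y) vertices; enclosed area = 808.00 mm².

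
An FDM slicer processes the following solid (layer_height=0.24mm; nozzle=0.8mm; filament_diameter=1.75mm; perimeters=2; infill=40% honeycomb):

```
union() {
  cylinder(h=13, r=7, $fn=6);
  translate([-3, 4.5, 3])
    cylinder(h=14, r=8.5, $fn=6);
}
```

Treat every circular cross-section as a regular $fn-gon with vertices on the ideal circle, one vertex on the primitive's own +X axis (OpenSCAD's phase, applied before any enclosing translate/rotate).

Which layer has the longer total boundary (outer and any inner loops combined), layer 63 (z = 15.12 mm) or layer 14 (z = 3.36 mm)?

layer 14 (z = 3.36 mm)

Layer 63 (z = 15.12): the cylinder is not intersected at this z (z outside [0, 13]); the r=8.5 cylinder at (-3, 4.5) contributes a regular 6-gon of circumradius 8.5 (perimeter = 2·6·8.500·sin(180°/6) = 51.00 mm); Merging all regions: only the r=8.5 cylinder at (-3, 4.5) is present, so the union is just that shape — boundary = 51.00 mm. So its perimeter = 51.00 mm. Layer 14 (z = 3.36): the r=7 cylinder gives a regular 6-gon of circumradius 7 (constant along its height) (perimeter = 2·6·7.000·sin(180°/6) = 42.00 mm); the r=8.5 cylinder at (-3, 4.5) gives a regular 6-gon of circumradius 8.5 (constant along its height) (perimeter = 2·6·8.500·sin(180°/6) = 51.00 mm); Taking the union: the regions partially overlap (shared area 79.99 mm²), so the edge portions inside another operand are dropped and the merged outline is re-measured after clipping — boundary = 58.79 mm. So its perimeter = 58.79 mm. Layer 14 is larger (58.79 vs 51.00 mm).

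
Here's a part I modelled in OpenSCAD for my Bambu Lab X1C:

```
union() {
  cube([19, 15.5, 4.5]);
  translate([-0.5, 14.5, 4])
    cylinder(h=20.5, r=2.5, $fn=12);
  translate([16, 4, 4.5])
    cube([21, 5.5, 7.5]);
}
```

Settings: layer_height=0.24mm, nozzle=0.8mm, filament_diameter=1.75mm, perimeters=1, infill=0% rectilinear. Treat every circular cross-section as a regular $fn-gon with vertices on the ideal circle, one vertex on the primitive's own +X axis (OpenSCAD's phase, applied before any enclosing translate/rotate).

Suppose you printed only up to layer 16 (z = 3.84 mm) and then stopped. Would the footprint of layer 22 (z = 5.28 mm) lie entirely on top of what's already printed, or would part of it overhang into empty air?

Compare the two slices. At z = 3.84: the cube is present — its section is the full 19×15.5 rectangle (area 294.50 mm²); the cylinder at (-0.5, 14.5) is not intersected at this z (z outside [4, 24.5]); the cube at (16, 4) does not reach this height (z outside [4.5, 12]); Merging all regions: only the 19×15.5 cube is present, so the union is just that shape — area = 294.50 mm². At z = 5.28: the cube does not reach this height (z outside [0, 4.5]); the cylinder at (-0.5, 14.5): section is a regular 12-gon, circumradius r=2.5 (area = (12/2)·2.500²·sin(360°/12) = 18.75 mm²); the cube at (16, 4) is present — its section is the full 21×5.5 rectangle (area 115.50 mm²); Taking the union: the 2 present regions are separate (no shared area or edge), so areas and boundary lengths simply add and each stays a separate island — area = 134.25 mm². Checking containment: at z = 5.28 the cross-section extends beyond the z = 3.84 cross-section by about 112.41 mm².

part overhangs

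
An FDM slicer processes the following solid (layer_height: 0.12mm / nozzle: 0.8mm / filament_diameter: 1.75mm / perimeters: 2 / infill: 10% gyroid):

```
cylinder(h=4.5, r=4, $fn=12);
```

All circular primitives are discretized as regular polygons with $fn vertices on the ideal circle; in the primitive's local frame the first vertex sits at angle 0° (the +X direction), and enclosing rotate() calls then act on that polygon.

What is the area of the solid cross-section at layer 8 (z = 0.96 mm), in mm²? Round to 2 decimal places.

48.00 mm²

At z = 0.96 mm: the r=4 cylinder contributes a regular 12-gon of circumradius 4 (area = (12/2)·4.000²·sin(360°/12) = 48.00 mm²). Overall, the cross-section is a single solid region. Net area = 48.00 mm².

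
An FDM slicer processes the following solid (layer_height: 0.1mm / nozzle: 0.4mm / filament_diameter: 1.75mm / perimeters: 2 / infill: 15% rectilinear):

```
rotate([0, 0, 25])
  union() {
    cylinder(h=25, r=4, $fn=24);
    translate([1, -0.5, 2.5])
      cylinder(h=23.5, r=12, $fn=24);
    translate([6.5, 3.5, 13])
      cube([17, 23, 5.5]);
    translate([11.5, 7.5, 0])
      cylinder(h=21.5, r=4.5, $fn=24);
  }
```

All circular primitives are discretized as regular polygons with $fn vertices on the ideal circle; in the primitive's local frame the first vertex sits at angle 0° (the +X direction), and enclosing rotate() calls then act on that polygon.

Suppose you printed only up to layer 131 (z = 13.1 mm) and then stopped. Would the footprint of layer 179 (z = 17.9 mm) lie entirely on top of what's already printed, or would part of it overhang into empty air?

entirely on top

Compare the two slices. At z = 13.1: the r=4 cylinder gives a regular 24-gon of circumradius 4 (constant along its height) (area = (24/2)·4.000²·sin(360°/24) = 49.69 mm²); the r=12 cylinder at (1, -0.5) contributes a regular 24-gon of circumradius 12 (area = (24/2)·12.000²·sin(360°/24) = 447.24 mm²); the 17×23 cube at (6.5, 3.5) contributes its full rectangle (area 391.00 mm²); the cylinder at (11.5, 7.5): section is a regular 24-gon, circumradius r=4.5 (area = (24/2)·4.500²·sin(360°/24) = 62.89 mm²); Taking the union: the regions partially overlap — summed areas 950.83 mm² minus the doubly-counted overlap 136.08 mm² gives 814.74 mm² — area = 814.74 mm²; (rotated 25° about Z; rotation is an isometry so areas/perimeters/island counts are preserved). At z = 17.9: the r=4 cylinder contributes a regular 24-gon of circumradius 4 (area = (24/2)·4.000²·sin(360°/24) = 49.69 mm²); the r=12 cylinder at (1, -0.5) contributes a regular 24-gon of circumradius 12 (area = (24/2)·12.000²·sin(360°/24) = 447.24 mm²); the cube at (6.5, 3.5) (footprint 17×23) is included at this height (area 391.00 mm²); the r=4.5 cylinder at (11.5, 7.5) gives a regular 24-gon of circumradius 4.5 (constant along its height) (area = (24/2)·4.500²·sin(360°/24) = 62.89 mm²); Merging all regions: the regions partially overlap — summed areas 950.83 mm² minus the doubly-counted overlap 136.08 mm² gives 814.74 mm² — area = 814.74 mm²; (whole slice rotated 25° about Z — lengths, areas and connectivity unchanged). Checking containment: the cross-section at z = 17.9 is a subset of the cross-section at z = 13.1.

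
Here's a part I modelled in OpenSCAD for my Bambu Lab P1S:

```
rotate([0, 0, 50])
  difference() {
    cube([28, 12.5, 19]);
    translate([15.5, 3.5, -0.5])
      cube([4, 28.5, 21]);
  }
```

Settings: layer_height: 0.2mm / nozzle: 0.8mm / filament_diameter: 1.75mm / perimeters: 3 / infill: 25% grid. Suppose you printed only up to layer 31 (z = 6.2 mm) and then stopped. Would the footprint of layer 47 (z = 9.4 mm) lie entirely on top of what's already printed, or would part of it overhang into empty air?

entirely on top

Compare the two slices. At z = 6.2: the 28×12.5 cube contributes its full rectangle (area 350.00 mm²); the cube at (15.5, 3.5) (footprint 4×28.5) is included at this height (area 114.00 mm²); Taking the first minus the rest: starting from the 28×12.5 cube (350.00 mm²), the 4×28.5 cube at (15.5, 3.5) partially overlaps it — only the 36.00 mm² overlap (of its 114.00 mm²) is removed, clipping the outline — area = 314.00 mm²; (rotated 50° about Z; rotation is an isometry so areas/perimeters/island counts are preserved). At z = 9.4: the cube (footprint 28×12.5) is included at this height (area 350.00 mm²); the cube at (15.5, 3.5) is present — its section is the full 4×28.5 rectangle (area 114.00 mm²); Subtracting the remaining from the first: starting from the 28×12.5 cube (350.00 mm²), the 4×28.5 cube at (15.5, 3.5) partially overlaps it — only the 36.00 mm² overlap (of its 114.00 mm²) is removed, clipping the outline — area = 314.00 mm²; (rotated 50° about Z; rotation is an isometry so areas/perimeters/island counts are preserved). Checking containment: the cross-section at z = 9.4 is a subset of the cross-section at z = 6.2.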